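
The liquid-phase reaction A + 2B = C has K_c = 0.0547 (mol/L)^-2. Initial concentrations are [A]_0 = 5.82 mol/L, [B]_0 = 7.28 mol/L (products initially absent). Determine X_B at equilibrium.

X = 0.566

Let X = conversion of B; extent ξ = 7.28X/2 mol/L.
Concentrations: [A] = 5.82 − 3.64X; [B] = 7.28 − 7.28X; [C] = 3.64X.
K_c = [C] / ([A] [B]^2).
Setting equal to 0.0547 and solving for X on (0,1) gives X = 0.566.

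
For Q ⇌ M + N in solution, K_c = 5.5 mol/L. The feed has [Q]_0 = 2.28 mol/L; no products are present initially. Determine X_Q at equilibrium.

X = 0.760

Let X = conversion of Q; extent ξ = 2.28·X mol/L.
Concentrations: [Q] = 2.28 − 2.28X; [M] = 2.28X; [N] = 2.28X.
K_c = [M] [N] / ([Q]).
This equals 5.5 at X = 0.760 (the root in 0 < X < 1).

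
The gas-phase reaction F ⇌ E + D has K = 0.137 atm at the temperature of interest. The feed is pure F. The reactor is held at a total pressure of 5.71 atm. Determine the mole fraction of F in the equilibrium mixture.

y_F = 0.734

Let X = conversion of F (basis 1 mol F); extent of reaction ξ = X.
Moles: n_F = 1 − X; n_E = X; n_D = X.
Total moles n_T = 1 + X.
With p_i = (n_i/n_T)P, K = p_E p_D / (p_F).
This yields a degree-2 equation in X; solving on (0,1), X = 0.153.
Then n_F = 0.847, n_T = 1.15, so y_F = 0.734.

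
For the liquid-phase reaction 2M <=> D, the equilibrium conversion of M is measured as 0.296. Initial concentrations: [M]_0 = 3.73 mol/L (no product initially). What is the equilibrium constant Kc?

Let X = conversion of M.
Concentrations: [M] = 3.73 − 3.73X; [D] = 1.86X.
At X = 0.296: [M] = 2.63, [D] = 0.552.
Kc = [D] / ([M]^2) = 0.0801 L/mol.

Kc = 0.0801 L/mol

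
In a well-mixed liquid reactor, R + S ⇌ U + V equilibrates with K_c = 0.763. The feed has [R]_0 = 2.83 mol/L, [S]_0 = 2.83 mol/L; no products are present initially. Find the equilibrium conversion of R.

X = 0.466

Let X = conversion of R; extent ξ = 2.83·X mol/L.
Concentrations: [R] = 2.83 − 2.83X; [S] = 2.83 − 2.83X; [U] = 2.83X; [V] = 2.83X.
K_c = [U] [V] / ([R] [S]).
Setting equal to 0.763 and solving for X on (0,1) gives X = 0.466.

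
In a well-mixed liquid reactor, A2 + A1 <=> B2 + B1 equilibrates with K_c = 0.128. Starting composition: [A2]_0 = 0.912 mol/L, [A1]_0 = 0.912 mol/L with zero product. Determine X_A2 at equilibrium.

X = 0.263

Let X = conversion of A2; extent ξ = 0.912·X mol/L.
Concentrations: [A2] = 0.912 − 0.912X; [A1] = 0.912 − 0.912X; [B2] = 0.912X; [B1] = 0.912X.
K_c = [B2] [B1] / ([A2] [A1]).
This equals 0.128 at X = 0.263 (the root in 0 < X < 1).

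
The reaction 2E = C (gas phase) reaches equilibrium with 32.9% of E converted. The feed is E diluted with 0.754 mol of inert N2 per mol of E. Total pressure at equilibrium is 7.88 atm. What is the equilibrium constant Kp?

Kp = 0.0737 atm^-1

Take 1 mol E as basis and let X be its fractional conversion, so ξ = 0.5X.
Mole table: n_E = 1 − X; n_C = 0.5X; n_I = 0.754 (inert).
Summing: n_T = 1.75 − 0.5X.
At X = 0.329: n_E = 0.671, n_C = 0.165, n_T = 1.59.
p_i = (n_i/n_T)·P. Kp = p_C / (p_E^2) = 0.0737 atm^-1.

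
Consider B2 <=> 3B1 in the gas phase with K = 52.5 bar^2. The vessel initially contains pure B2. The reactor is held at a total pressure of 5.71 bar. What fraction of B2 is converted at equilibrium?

X = 0.492

Let X = conversion of B2 (basis 1 mol B2); extent of reaction ξ = X.
At extent ξ: n_B2 = 1 − X; n_B1 = 3X.
Summing: n_T = 1 + 2X.
Mole fractions y_i = n_i/n_T; K = p_B1^3 / (p_B2) with p_i = y_i·P.
Substituting and setting equal to 52.5 bar^2 gives a polynomial in X; the root in (0,1) is X = 0.492.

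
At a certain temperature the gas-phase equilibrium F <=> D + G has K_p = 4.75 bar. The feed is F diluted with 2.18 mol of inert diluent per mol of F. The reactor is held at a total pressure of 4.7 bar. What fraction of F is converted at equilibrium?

Basis: 1 mol F initially; let X = conversion of F. Extent ξ = X.
Species balance: n_F = 1 − X; n_D = X; n_G = X; n_I = 2.18 (inert).
Summing: n_T = 3.18 + X.
With p_i = (n_i/n_T)P, K_p = p_D p_G / (p_F).
Substituting and setting equal to 4.75 bar gives a polynomial in X; the root in (0,1) is X = 0.830.

X = 0.830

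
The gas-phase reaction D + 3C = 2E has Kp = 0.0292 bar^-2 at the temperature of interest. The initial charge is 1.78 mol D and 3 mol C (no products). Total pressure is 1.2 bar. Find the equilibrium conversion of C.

X = 0.124

Let X = conversion of C (basis 3 mol C); extent of reaction ξ = X.
Mole table: n_D = 1.78 − X; n_C = 3 − 3X; n_E = 2X.
Total moles n_T = 4.78 − 2X.
Mole fractions y_i = n_i/n_T; Kp = p_E^2 / (p_D p_C^3) with p_i = y_i·P.
Equating to 0.0292 bar^-2 and solving on 0 < X < 1: X = 0.124.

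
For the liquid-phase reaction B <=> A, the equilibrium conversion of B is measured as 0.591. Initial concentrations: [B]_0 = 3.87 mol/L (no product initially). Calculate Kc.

Kc = 1.44

Let X = conversion of B.
Concentrations: [B] = 3.87 − 3.87X; [A] = 3.87X.
At X = 0.591: [B] = 1.58, [A] = 2.29.
Kc = [A] / ([B]) = 1.44.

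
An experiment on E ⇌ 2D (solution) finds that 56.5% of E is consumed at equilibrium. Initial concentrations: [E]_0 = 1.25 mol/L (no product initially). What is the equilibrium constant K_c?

K_c = 3.67 mol/L

Let X = conversion of E.
Concentrations: [E] = 1.25 − 1.25X; [D] = 2.5X.
At X = 0.565: [E] = 0.544, [D] = 1.41.
K_c = [D]^2 / ([E]) = 3.67 mol/L.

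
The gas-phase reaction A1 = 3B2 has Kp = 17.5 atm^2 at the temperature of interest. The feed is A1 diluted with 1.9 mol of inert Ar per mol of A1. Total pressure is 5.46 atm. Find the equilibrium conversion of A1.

Take 1 mol A1 as basis and let X be its fractional conversion, so ξ = X.
Mole table: n_A1 = 1 − X; n_B2 = 3X; n_I = 1.9 (inert).
Summing: n_T = 2.9 + 2X.
Mole fractions y_i = n_i/n_T; Kp = p_B2^3 / (p_A1) with p_i = y_i·P.
Setting this equal to 17.5 atm^2 and taking the physical root (0 < X < 1) gives X = 0.541.

X = 0.541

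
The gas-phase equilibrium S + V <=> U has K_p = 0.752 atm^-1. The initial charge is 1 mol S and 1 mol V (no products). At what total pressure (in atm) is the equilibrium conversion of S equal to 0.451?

Let X = conversion of S (basis 1 mol S); extent of reaction ξ = X.
At extent ξ: n_S = 1 − X; n_V = 1 − X; n_U = X.
Total moles n_T = 2 − X.
K_p = p_U / (p_S p_V) with p_i = (n_i/n_T)·P.
At X = 0.451: the mole-fraction product g(X) = Π y_i^ν_i = 2.318. Since K_p = g(X)·P^{-1}, P = (g/K_p)^(1/1) = (2.318/0.752)^(1/1) = 3.08 atm.

P = 3.08 atm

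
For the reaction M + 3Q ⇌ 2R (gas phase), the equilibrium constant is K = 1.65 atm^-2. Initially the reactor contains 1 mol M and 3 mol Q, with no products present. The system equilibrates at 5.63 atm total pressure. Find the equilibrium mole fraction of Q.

Basis: 1 mol M initially; let X = conversion of M. Extent ξ = X.
Species balance: n_M = 1 − X; n_Q = 3 − 3X; n_R = 2X.
Summing: n_T = 4 − 2X.
Mole fractions y_i = n_i/n_T; K = p_R^2 / (p_M p_Q^3) with p_i = y_i·P.
Setting this equal to 1.65 atm^-2 and taking the physical root (0 < X < 1) gives X = 0.690.
Then n_Q = 0.931, n_T = 2.62, so y_Q = 0.355.

y_Q = 0.355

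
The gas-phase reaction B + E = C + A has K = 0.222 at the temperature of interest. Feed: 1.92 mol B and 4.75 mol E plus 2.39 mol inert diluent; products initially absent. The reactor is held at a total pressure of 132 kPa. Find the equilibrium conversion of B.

Basis: 1.92 mol B initially; let X = conversion of B. Extent ξ = 1.92X.
Moles: n_B = 1.92 − 1.92X; n_E = 4.75 − 1.92X; n_C = 1.92X; n_A = 1.92X; n_I = 2.39 (inert).
Total moles n_T = 9.06 (Δν = 0, constant).
Mole fractions y_i = n_i/n_T; K = p_C p_A / (p_B p_E) with p_i = y_i·P.
Setting this equal to 0.222 and taking the physical root (0 < X < 1) gives X = 0.480.

X = 0.480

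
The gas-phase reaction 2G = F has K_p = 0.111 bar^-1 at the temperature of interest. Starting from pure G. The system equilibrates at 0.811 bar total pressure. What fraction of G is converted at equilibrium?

X = 0.143

Take 1 mol G as basis and let X be its fractional conversion, so ξ = 0.5X.
Species balance: n_G = 1 − X; n_F = 0.5X.
Summing: n_T = 1 − 0.5X.
With p_i = (n_i/n_T)P, K_p = p_F / (p_G^2).
This yields a degree-2 equation in X; solving on (0,1), X = 0.143.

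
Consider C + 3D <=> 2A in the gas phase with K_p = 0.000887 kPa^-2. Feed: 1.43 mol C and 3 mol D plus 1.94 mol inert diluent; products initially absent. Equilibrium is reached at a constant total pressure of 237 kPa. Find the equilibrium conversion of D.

X = 0.653

Basis: 3 mol D initially; let X = conversion of D. Extent ξ = X.
Species balance: n_C = 1.43 − X; n_D = 3 − 3X; n_A = 2X; n_I = 1.94 (inert).
Summing: n_T = 6.37 − 2X.
Mole fractions y_i = n_i/n_T; K_p = p_A^2 / (p_C p_D^3) with p_i = y_i·P.
Equating to 0.000887 kPa^-2 and solving on 0 < X < 1: X = 0.653.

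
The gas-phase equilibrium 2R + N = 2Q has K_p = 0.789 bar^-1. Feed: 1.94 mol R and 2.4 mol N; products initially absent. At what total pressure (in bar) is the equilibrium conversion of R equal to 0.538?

P = 3.49 bar

Let X = conversion of R (basis 1.94 mol R); extent of reaction ξ = 0.97X.
Species balance: n_R = 1.94 − 1.94X; n_N = 2.4 − 0.97X; n_Q = 1.94X.
Total moles n_T = 4.34 − 0.97X.
K_p = p_Q^2 / (p_R^2 p_N) with p_i = (n_i/n_T)·P.
At X = 0.538: the mole-fraction product g(X) = Π y_i^ν_i = 2.757. Since K_p = g(X)·P^{-1}, P = (g/K_p)^(1/1) = (2.757/0.789)^(1/1) = 3.49 bar.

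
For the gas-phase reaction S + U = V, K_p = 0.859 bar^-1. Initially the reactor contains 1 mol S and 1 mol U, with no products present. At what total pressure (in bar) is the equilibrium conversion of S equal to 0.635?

Basis: 1 mol S initially; let X = conversion of S. Extent ξ = X.
Species balance: n_S = 1 − X; n_U = 1 − X; n_V = X.
Summing: n_T = 2 − X.
K_p = p_V / (p_S p_U) with p_i = (n_i/n_T)·P.
At X = 0.635: the mole-fraction product g(X) = Π y_i^ν_i = 6.506. Since K_p = g(X)·P^{-1}, P = (g/K_p)^(1/1) = (6.506/0.859)^(1/1) = 7.57 bar.

P = 7.57 bar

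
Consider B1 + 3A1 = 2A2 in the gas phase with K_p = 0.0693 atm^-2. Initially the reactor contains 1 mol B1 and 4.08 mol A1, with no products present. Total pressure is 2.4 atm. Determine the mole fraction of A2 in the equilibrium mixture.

Take 1 mol B1 as basis and let X be its fractional conversion, so ξ = X.
At extent ξ: n_B1 = 1 − X; n_A1 = 4.08 − 3X; n_A2 = 2X.
Total moles n_T = 5.08 − 2X.
With p_i = (n_i/n_T)P, K_p = p_A2^2 / (p_B1 p_A1^3).
This yields a degree-4 equation in X; solving on (0,1), X = 0.322.
Then n_A2 = 0.644, n_T = 4.44, so y_A2 = 0.145.

y_A2 = 0.145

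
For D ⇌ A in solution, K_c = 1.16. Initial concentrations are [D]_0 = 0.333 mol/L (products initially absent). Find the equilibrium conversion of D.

X = 0.537

Let X = conversion of D; extent ξ = 0.333·X mol/L.
Concentrations: [D] = 0.333 − 0.333X; [A] = 0.333X.
K_c = [A] / ([D]).
This equals 1.16 at X = 0.537 (the root in 0 < X < 1).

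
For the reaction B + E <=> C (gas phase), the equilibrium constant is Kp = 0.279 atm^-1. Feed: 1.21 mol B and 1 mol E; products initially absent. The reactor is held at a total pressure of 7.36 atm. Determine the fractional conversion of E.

Take 1 mol E as basis and let X be its fractional conversion, so ξ = X.
At extent ξ: n_B = 1.21 − X; n_E = 1 − X; n_C = X.
n_T = Σnᵢ = 2.21 − X.
y_i = n_i/n_T, p_i = y_i·P. Kp = p_C / (p_B p_E).
Substituting and setting equal to 0.279 atm^-1 gives a polynomial in X; the root in (0,1) is X = 0.467.

X = 0.467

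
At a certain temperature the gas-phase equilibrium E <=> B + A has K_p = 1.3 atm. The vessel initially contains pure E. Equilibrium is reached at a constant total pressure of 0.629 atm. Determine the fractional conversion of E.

Basis: 1 mol E initially; let X = conversion of E. Extent ξ = X.
Moles: n_E = 1 − X; n_B = X; n_A = X.
Summing: n_T = 1 + X.
y_i = n_i/n_T, p_i = y_i·P. K_p = p_B p_A / (p_E).
Setting this equal to 1.3 atm and taking the physical root (0 < X < 1) gives X = 0.821.

X = 0.821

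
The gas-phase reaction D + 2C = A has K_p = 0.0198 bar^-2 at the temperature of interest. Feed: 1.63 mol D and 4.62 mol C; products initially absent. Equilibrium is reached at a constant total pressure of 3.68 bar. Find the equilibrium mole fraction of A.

y_A = 0.034

Basis: 1.63 mol D initially; let X = conversion of D. Extent ξ = 1.63X.
Moles: n_D = 1.63 − 1.63X; n_C = 4.62 − 3.26X; n_A = 1.63X.
n_T = Σnᵢ = 6.25 − 3.26X.
With p_i = (n_i/n_T)P, K_p = p_A / (p_D p_C^2).
Equating to 0.0198 bar^-2 and solving on 0 < X < 1: X = 0.122.
Then n_A = 0.2, n_T = 5.85, so y_A = 0.034.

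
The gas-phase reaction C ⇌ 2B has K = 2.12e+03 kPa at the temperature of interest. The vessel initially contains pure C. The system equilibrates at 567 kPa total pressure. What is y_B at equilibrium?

Basis: 1 mol C initially; let X = conversion of C. Extent ξ = X.
Mole table: n_C = 1 − X; n_B = 2X.
n_T = Σnᵢ = 1 + X.
Mole fractions y_i = n_i/n_T; K = p_B^2 / (p_C) with p_i = y_i·P.
This yields a degree-2 equation in X; solving on (0,1), X = 0.695.
Then n_B = 1.39, n_T = 1.7, so y_B = 0.820.

y_B = 0.820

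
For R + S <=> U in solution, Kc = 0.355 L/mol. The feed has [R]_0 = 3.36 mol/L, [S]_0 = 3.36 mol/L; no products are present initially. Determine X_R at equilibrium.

Let X = conversion of R; extent ξ = 3.36·X mol/L.
Concentrations: [R] = 3.36 − 3.36X; [S] = 3.36 − 3.36X; [U] = 3.36X.
Kc = [U] / ([R] [S]).
Setting equal to 0.355 and solving for X on (0,1) gives X = 0.412.

X = 0.412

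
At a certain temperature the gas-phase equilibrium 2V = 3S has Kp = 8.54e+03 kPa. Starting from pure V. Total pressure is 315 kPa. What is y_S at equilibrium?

Take 1 mol V as basis and let X be its fractional conversion, so ξ = 0.5X.
At extent ξ: n_V = 1 − X; n_S = 1.5X.
n_T = Σnᵢ = 1 + 0.5X.
With p_i = (n_i/n_T)P, Kp = p_S^3 / (p_V^2).
Substituting and setting equal to 8.54e+03 kPa gives a polynomial in X; the root in (0,1) is X = 0.790.
Then n_S = 1.19, n_T = 1.4, so y_S = 0.850.

y_S = 0.850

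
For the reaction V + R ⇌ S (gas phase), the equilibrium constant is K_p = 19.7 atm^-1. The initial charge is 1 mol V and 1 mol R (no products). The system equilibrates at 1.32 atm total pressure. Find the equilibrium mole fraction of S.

y_S = 0.677

Let X = conversion of V (basis 1 mol V); extent of reaction ξ = X.
Mole table: n_V = 1 − X; n_R = 1 − X; n_S = X.
Summing: n_T = 2 − X.
y_i = n_i/n_T, p_i = y_i·P. K_p = p_S / (p_V p_R).
Substituting and setting equal to 19.7 atm^-1 gives a polynomial in X; the root in (0,1) is X = 0.808.
Then n_S = 0.808, n_T = 1.19, so y_S = 0.677.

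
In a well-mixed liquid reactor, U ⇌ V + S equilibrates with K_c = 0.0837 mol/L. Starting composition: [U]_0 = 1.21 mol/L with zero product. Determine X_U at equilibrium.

Let X = conversion of U; extent ξ = 1.21·X mol/L.
Concentrations: [U] = 1.21 − 1.21X; [V] = 1.21X; [S] = 1.21X.
K_c = [V] [S] / ([U]).
Setting equal to 0.0837 and solving for X on (0,1) gives X = 0.231.

X = 0.231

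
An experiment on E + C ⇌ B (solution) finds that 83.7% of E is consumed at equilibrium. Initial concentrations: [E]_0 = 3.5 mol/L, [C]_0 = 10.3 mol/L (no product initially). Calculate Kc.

Kc = 0.697 L/mol

Let X = conversion of E.
Concentrations: [E] = 3.5 − 3.5X; [C] = 10.3 − 3.5X; [B] = 3.5X.
At X = 0.837: [E] = 0.571, [C] = 7.37, [B] = 2.93.
Kc = [B] / ([E] [C]) = 0.697 L/mol.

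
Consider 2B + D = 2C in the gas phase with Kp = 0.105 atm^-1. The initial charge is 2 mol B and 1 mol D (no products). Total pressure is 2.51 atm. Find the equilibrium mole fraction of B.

y_B = 0.564

Basis: 2 mol B initially; let X = conversion of B. Extent ξ = X.
At extent ξ: n_B = 2 − 2X; n_D = 1 − X; n_C = 2X.
Summing: n_T = 3 − X.
With p_i = (n_i/n_T)P, Kp = p_C^2 / (p_B^2 p_D).
Substituting and setting equal to 0.105 atm^-1 gives a polynomial in X; the root in (0,1) is X = 0.214.
Then n_B = 1.57, n_T = 2.79, so y_B = 0.564.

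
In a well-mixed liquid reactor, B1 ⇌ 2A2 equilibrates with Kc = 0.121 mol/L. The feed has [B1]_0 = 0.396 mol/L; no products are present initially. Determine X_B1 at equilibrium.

X = 0.241

Let X = conversion of B1; extent ξ = 0.396·X mol/L.
Concentrations: [B1] = 0.396 − 0.396X; [A2] = 0.792X.
Kc = [A2]^2 / ([B1]).
Equating to 0.121 mol/L: the physical root is X = 0.241.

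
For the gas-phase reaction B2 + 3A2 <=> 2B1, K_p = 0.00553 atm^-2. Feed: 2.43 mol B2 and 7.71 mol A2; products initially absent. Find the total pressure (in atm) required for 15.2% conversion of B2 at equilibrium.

Basis: 2.43 mol B2 initially; let X = conversion of B2. Extent ξ = 2.43X.
Moles: n_B2 = 2.43 − 2.43X; n_A2 = 7.71 − 7.29X; n_B1 = 4.86X.
Total moles n_T = 10.1 − 4.86X.
K_p = p_B1^2 / (p_B2 p_A2^3) with p_i = (n_i/n_T)·P.
At X = 0.152: the mole-fraction product g(X) = Π y_i^ν_i = 0.08134. Since K_p = g(X)·P^{-2}, P = (g/K_p)^(1/2) = (0.08134/0.00553)^(1/2) = 3.84 atm.

P = 3.84 atm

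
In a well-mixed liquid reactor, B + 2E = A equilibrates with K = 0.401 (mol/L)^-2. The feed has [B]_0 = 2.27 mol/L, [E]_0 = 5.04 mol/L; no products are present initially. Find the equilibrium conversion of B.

X = 0.643

Let X = conversion of B; extent ξ = 2.27·X mol/L.
Concentrations: [B] = 2.27 − 2.27X; [E] = 5.04 − 4.54X; [A] = 2.27X.
K = [A] / ([B] [E]^2).
This equals 0.401 at X = 0.643 (the root in 0 < X < 1).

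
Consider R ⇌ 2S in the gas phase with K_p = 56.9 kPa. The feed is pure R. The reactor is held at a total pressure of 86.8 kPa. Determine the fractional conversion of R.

X = 0.375

Let X = conversion of R (basis 1 mol R); extent of reaction ξ = X.
Mole table: n_R = 1 − X; n_S = 2X.
Summing: n_T = 1 + X.
With p_i = (n_i/n_T)P, K_p = p_S^2 / (p_R).
This yields a degree-2 equation in X; solving on (0,1), X = 0.375.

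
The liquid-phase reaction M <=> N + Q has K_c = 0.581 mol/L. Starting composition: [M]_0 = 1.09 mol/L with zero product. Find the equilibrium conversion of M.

Let X = conversion of M; extent ξ = 1.09·X mol/L.
Concentrations: [M] = 1.09 − 1.09X; [N] = 1.09X; [Q] = 1.09X.
K_c = [N] [Q] / ([M]).
Setting equal to 0.581 and solving for X on (0,1) gives X = 0.511.

X = 0.511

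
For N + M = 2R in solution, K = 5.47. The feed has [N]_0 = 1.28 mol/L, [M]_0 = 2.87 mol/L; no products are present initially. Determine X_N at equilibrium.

X = 0.737

Let X = conversion of N; extent ξ = 1.28·X mol/L.
Concentrations: [N] = 1.28 − 1.28X; [M] = 2.87 − 1.28X; [R] = 2.56X.
K = [R]^2 / ([N] [M]).
Solving K = 5.47 for X ∈ (0,1): X = 0.737.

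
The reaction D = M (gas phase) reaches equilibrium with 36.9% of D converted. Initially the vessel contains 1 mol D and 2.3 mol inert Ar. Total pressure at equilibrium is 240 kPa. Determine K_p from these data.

K_p = 0.585

Let X = conversion of D (basis 1 mol D); extent of reaction ξ = X.
Mole table: n_D = 1 − X; n_M = X; n_I = 2.3 (inert).
n_T stays at 3.3 (no change in mole number).
At X = 0.369: n_D = 0.631, n_M = 0.369, n_T = 3.3.
p_i = (n_i/n_T)·P. K_p = p_M / (p_D) = 0.585.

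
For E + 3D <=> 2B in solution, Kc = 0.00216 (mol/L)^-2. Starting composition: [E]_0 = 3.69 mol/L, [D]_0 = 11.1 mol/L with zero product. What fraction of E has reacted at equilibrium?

Let X = conversion of E; extent ξ = 3.69·X mol/L.
Concentrations: [E] = 3.69 − 3.69X; [D] = 11.1 − 11.1X; [B] = 7.38X.
Kc = [B]^2 / ([E] [D]^3).
This equals 0.00216 at X = 0.251 (the root in 0 < X < 1).

X = 0.251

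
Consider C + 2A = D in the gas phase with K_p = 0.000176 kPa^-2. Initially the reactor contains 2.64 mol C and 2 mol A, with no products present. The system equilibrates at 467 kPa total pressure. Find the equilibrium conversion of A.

Let X = conversion of A (basis 2 mol A); extent of reaction ξ = X.
Species balance: n_C = 2.64 − X; n_A = 2 − 2X; n_D = X.
n_T = Σnᵢ = 4.64 − 2X.
y_i = n_i/n_T, p_i = y_i·P. K_p = p_D / (p_C p_A^2).
This yields a degree-3 equation in X; solving on (0,1), X = 0.837.

X = 0.837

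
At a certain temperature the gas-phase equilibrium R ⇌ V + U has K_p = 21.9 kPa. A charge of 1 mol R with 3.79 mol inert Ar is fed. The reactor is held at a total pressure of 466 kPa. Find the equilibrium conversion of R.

Basis: 1 mol R initially; let X = conversion of R. Extent ξ = X.
Mole table: n_R = 1 − X; n_V = X; n_U = X; n_I = 3.79 (inert).
Total moles n_T = 4.79 + X.
With p_i = (n_i/n_T)P, K_p = p_V p_U / (p_R).
Equating to 21.9 kPa and solving on 0 < X < 1: X = 0.386.

X = 0.386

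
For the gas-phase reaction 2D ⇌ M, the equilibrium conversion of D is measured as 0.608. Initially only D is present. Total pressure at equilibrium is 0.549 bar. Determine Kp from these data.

Kp = 2.51 bar^-1

Take 1 mol D as basis and let X be its fractional conversion, so ξ = 0.5X.
Species balance: n_D = 1 − X; n_M = 0.5X.
n_T = Σnᵢ = 1 − 0.5X.
At X = 0.608: n_D = 0.392, n_M = 0.304, n_T = 0.696.
p_i = (n_i/n_T)·P. Kp = p_M / (p_D^2) = 2.51 bar^-1.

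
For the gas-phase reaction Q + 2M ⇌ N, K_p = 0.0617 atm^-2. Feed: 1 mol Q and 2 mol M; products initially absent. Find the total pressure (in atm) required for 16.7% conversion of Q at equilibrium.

P = 2.88 atm

Take 1 mol Q as basis and let X be its fractional conversion, so ξ = X.
At extent ξ: n_Q = 1 − X; n_M = 2 − 2X; n_N = X.
Summing: n_T = 3 − 2X.
K_p = p_N / (p_Q p_M^2) with p_i = (n_i/n_T)·P.
At X = 0.167: the mole-fraction product g(X) = Π y_i^ν_i = 0.5134. Since K_p = g(X)·P^{-2}, P = (g/K_p)^(1/2) = (0.5134/0.0617)^(1/2) = 2.88 atm.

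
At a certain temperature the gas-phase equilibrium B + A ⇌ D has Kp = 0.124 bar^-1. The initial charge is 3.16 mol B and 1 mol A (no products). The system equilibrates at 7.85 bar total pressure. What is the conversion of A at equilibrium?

Take 1 mol A as basis and let X be its fractional conversion, so ξ = X.
At extent ξ: n_B = 3.16 − X; n_A = 1 − X; n_D = X.
Summing: n_T = 4.16 − X.
y_i = n_i/n_T, p_i = y_i·P. Kp = p_D / (p_B p_A).
Setting this equal to 0.124 bar^-1 and taking the physical root (0 < X < 1) gives X = 0.416.

X = 0.416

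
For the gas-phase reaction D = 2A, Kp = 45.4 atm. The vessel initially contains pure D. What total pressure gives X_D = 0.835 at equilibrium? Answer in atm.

Take 1 mol D as basis and let X be its fractional conversion, so ξ = X.
Moles: n_D = 1 − X; n_A = 2X.
n_T = Σnᵢ = 1 + X.
Kp = p_A^2 / (p_D) with p_i = (n_i/n_T)·P.
At X = 0.835: the mole-fraction product g(X) = Π y_i^ν_i = 9.211. Since Kp = g(X)·P^{1}, P = (Kp/g)^(1/1) = (45.4/9.211)^(1/1) = 4.93 atm.

P = 4.93 atm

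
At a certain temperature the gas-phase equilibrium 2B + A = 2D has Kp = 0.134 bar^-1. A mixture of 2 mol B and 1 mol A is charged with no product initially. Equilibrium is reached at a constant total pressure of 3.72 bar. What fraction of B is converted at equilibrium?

Basis: 2 mol B initially; let X = conversion of B. Extent ξ = X.
Moles: n_B = 2 − 2X; n_A = 1 − X; n_D = 2X.
Total moles n_T = 3 − X.
Mole fractions y_i = n_i/n_T; Kp = p_D^2 / (p_B^2 p_A) with p_i = y_i·P.
Setting this equal to 0.134 bar^-1 and taking the physical root (0 < X < 1) gives X = 0.268.

X = 0.268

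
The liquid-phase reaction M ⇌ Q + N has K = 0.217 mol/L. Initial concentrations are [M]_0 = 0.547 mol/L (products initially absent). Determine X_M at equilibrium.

X = 0.462

Let X = conversion of M; extent ξ = 0.547·X mol/L.
Concentrations: [M] = 0.547 − 0.547X; [Q] = 0.547X; [N] = 0.547X.
K = [Q] [N] / ([M]).
This equals 0.217 at X = 0.462 (the root in 0 < X < 1).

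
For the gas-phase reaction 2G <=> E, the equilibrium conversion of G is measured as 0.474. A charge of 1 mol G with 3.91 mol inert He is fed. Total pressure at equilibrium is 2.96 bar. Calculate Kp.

Let X = conversion of G (basis 1 mol G); extent of reaction ξ = 0.5X.
Species balance: n_G = 1 − X; n_E = 0.5X; n_I = 3.91 (inert).
Summing: n_T = 4.91 − 0.5X.
At X = 0.474: n_G = 0.526, n_E = 0.237, n_T = 4.67.
p_i = (n_i/n_T)·P. Kp = p_E / (p_G^2) = 1.35 bar^-1.

Kp = 1.35 bar^-1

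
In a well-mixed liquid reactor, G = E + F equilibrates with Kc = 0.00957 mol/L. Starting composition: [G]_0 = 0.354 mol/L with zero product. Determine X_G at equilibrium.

Let X = conversion of G; extent ξ = 0.354·X mol/L.
Concentrations: [G] = 0.354 − 0.354X; [E] = 0.354X; [F] = 0.354X.
Kc = [E] [F] / ([G]).
This equals 0.00957 at X = 0.151 (the root in 0 < X < 1).

X = 0.151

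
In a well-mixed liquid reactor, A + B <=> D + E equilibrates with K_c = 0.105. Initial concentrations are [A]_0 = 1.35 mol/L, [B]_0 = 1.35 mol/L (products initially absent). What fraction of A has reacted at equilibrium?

Let X = conversion of A; extent ξ = 1.35·X mol/L.
Concentrations: [A] = 1.35 − 1.35X; [B] = 1.35 − 1.35X; [D] = 1.35X; [E] = 1.35X.
K_c = [D] [E] / ([A] [B]).
Setting equal to 0.105 and solving for X on (0,1) gives X = 0.245.

X = 0.245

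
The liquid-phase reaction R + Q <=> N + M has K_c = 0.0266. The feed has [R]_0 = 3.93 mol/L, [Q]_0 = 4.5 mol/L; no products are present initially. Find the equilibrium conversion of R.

Let X = conversion of R; extent ξ = 3.93·X mol/L.
Concentrations: [R] = 3.93 − 3.93X; [Q] = 4.5 − 3.93X; [N] = 3.93X; [M] = 3.93X.
K_c = [N] [M] / ([R] [Q]).
Solving K_c = 0.0266 for X ∈ (0,1): X = 0.150.

X = 0.150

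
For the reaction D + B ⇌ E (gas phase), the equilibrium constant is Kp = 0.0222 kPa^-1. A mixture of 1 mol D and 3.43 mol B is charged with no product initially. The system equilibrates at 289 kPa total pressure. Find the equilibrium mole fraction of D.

y_D = 0.049

Take 1 mol D as basis and let X be its fractional conversion, so ξ = X.
At extent ξ: n_D = 1 − X; n_B = 3.43 − X; n_E = X.
Total moles n_T = 4.43 − X.
y_i = n_i/n_T, p_i = y_i·P. Kp = p_E / (p_D p_B).
Equating to 0.0222 kPa^-1 and solving on 0 < X < 1: X = 0.823.
Then n_D = 0.177, n_T = 3.61, so y_D = 0.049.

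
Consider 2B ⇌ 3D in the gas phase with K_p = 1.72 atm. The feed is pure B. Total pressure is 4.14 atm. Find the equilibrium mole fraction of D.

Take 1 mol B as basis and let X be its fractional conversion, so ξ = 0.5X.
Species balance: n_B = 1 − X; n_D = 1.5X.
Total moles n_T = 1 + 0.5X.
Mole fractions y_i = n_i/n_T; K_p = p_D^3 / (p_B^2) with p_i = y_i·P.
Substituting and setting equal to 1.72 atm gives a polynomial in X; the root in (0,1) is X = 0.382.
Then n_D = 0.574, n_T = 1.19, so y_D = 0.482.

y_D = 0.482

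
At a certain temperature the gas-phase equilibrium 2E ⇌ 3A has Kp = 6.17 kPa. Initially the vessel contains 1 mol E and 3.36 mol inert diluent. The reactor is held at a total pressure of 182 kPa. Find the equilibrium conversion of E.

Basis: 1 mol E initially; let X = conversion of E. Extent ξ = 0.5X.
Species balance: n_E = 1 − X; n_A = 1.5X; n_I = 3.36 (inert).
n_T = Σnᵢ = 4.36 + 0.5X.
With p_i = (n_i/n_T)P, Kp = p_A^3 / (p_E^2).
Setting this equal to 6.17 kPa and taking the physical root (0 < X < 1) gives X = 0.285.

X = 0.285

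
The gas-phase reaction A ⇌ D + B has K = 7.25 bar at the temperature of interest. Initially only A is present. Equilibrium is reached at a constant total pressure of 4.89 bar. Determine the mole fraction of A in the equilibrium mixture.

Take 1 mol A as basis and let X be its fractional conversion, so ξ = X.
Species balance: n_A = 1 − X; n_D = X; n_B = X.
n_T = Σnᵢ = 1 + X.
Mole fractions y_i = n_i/n_T; K = p_D p_B / (p_A) with p_i = y_i·P.
Setting this equal to 7.25 bar and taking the physical root (0 < X < 1) gives X = 0.773.
Then n_A = 0.227, n_T = 1.77, so y_A = 0.128.

y_A = 0.128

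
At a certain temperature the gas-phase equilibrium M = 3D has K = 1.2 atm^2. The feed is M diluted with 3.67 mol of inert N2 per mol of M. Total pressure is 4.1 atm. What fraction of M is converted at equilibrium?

X = 0.366

Let X = conversion of M (basis 1 mol M); extent of reaction ξ = X.
Mole table: n_M = 1 − X; n_D = 3X; n_I = 3.67 (inert).
Summing: n_T = 4.67 + 2X.
Mole fractions y_i = n_i/n_T; K = p_D^3 / (p_M) with p_i = y_i·P.
Substituting and setting equal to 1.2 atm^2 gives a polynomial in X; the root in (0,1) is X = 0.366.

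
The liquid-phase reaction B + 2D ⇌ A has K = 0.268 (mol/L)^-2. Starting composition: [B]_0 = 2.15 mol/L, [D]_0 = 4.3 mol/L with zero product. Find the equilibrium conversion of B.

Let X = conversion of B; extent ξ = 2.15·X mol/L.
Concentrations: [B] = 2.15 − 2.15X; [D] = 4.3 − 4.3X; [A] = 2.15X.
K = [A] / ([B] [D]^2).
Equating to 0.268 (mol/L)^-2: the physical root is X = 0.526.

X = 0.526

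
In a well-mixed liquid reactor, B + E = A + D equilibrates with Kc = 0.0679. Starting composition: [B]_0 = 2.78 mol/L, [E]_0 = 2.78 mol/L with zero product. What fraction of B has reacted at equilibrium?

X = 0.207

Let X = conversion of B; extent ξ = 2.78·X mol/L.
Concentrations: [B] = 2.78 − 2.78X; [E] = 2.78 − 2.78X; [A] = 2.78X; [D] = 2.78X.
Kc = [A] [D] / ([B] [E]).
Solving Kc = 0.0679 for X ∈ (0,1): X = 0.207.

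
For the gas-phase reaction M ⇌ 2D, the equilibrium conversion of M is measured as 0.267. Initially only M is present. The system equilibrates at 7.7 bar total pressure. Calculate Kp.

Kp = 2.36 bar

Let X = conversion of M (basis 1 mol M); extent of reaction ξ = X.
Mole table: n_M = 1 − X; n_D = 2X.
Summing: n_T = 1 + X.
At X = 0.267: n_M = 0.733, n_D = 0.534, n_T = 1.27.
p_i = (n_i/n_T)·P. Kp = p_D^2 / (p_M) = 2.36 bar.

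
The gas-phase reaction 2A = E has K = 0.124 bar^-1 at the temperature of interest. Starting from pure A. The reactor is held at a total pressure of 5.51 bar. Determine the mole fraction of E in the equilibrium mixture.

Let X = conversion of A (basis 1 mol A); extent of reaction ξ = 0.5X.
Mole table: n_A = 1 − X; n_E = 0.5X.
n_T = Σnᵢ = 1 − 0.5X.
y_i = n_i/n_T, p_i = y_i·P. K = p_E / (p_A^2).
Equating to 0.124 bar^-1 and solving on 0 < X < 1: X = 0.482.
Then n_E = 0.241, n_T = 0.759, so y_E = 0.318.

y_E = 0.318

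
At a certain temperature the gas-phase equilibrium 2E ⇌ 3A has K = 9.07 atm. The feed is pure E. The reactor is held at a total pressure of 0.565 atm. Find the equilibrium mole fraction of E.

y_E = 0.184

Let X = conversion of E (basis 1 mol E); extent of reaction ξ = 0.5X.
Mole table: n_E = 1 − X; n_A = 1.5X.
n_T = Σnᵢ = 1 + 0.5X.
y_i = n_i/n_T, p_i = y_i·P. K = p_A^3 / (p_E^2).
Setting this equal to 9.07 atm and taking the physical root (0 < X < 1) gives X = 0.747.
Then n_E = 0.253, n_T = 1.37, so y_E = 0.184.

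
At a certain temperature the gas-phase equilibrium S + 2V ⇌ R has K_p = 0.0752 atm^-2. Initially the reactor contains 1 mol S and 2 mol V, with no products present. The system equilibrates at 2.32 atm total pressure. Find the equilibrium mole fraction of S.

y_S = 0.316

Take 1 mol S as basis and let X be its fractional conversion, so ξ = X.
Mole table: n_S = 1 − X; n_V = 2 − 2X; n_R = X.
Summing: n_T = 3 − 2X.
y_i = n_i/n_T, p_i = y_i·P. K_p = p_R / (p_S p_V^2).
Substituting and setting equal to 0.0752 atm^-2 gives a polynomial in X; the root in (0,1) is X = 0.139.
Then n_S = 0.861, n_T = 2.72, so y_S = 0.316.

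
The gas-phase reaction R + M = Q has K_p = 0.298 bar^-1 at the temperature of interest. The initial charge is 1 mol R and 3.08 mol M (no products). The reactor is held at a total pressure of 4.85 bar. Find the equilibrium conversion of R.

X = 0.510

Basis: 1 mol R initially; let X = conversion of R. Extent ξ = X.
Moles: n_R = 1 − X; n_M = 3.08 − X; n_Q = X.
Summing: n_T = 4.08 − X.
Mole fractions y_i = n_i/n_T; K_p = p_Q / (p_R p_M) with p_i = y_i·P.
Substituting and setting equal to 0.298 bar^-1 gives a polynomial in X; the root in (0,1) is X = 0.510.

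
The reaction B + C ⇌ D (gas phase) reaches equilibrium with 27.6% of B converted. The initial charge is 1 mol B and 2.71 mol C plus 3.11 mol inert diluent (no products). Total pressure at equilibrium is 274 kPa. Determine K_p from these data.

K_p = 0.00374 kPa^-1

Let X = conversion of B (basis 1 mol B); extent of reaction ξ = X.
At extent ξ: n_B = 1 − X; n_C = 2.71 − X; n_D = X; n_I = 3.11 (inert).
Total moles n_T = 6.82 − X.
At X = 0.276: n_B = 0.724, n_C = 2.43, n_D = 0.276, n_T = 6.54.
p_i = (n_i/n_T)·P. K_p = p_D / (p_B p_C) = 0.00374 kPa^-1.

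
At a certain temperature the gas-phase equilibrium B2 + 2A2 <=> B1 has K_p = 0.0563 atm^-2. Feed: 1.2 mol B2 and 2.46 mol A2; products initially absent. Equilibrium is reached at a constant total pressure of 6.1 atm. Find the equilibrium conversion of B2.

X = 0.395

Basis: 1.2 mol B2 initially; let X = conversion of B2. Extent ξ = 1.2X.
Mole table: n_B2 = 1.2 − 1.2X; n_A2 = 2.46 − 2.4X; n_B1 = 1.2X.
n_T = Σnᵢ = 3.66 − 2.4X.
With p_i = (n_i/n_T)P, K_p = p_B1 / (p_B2 p_A2^2).
This yields a degree-3 equation in X; solving on (0,1), X = 0.395.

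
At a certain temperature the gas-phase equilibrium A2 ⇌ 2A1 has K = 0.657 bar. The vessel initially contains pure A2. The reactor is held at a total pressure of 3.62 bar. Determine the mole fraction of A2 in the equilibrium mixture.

Let X = conversion of A2 (basis 1 mol A2); extent of reaction ξ = X.
Mole table: n_A2 = 1 − X; n_A1 = 2X.
Summing: n_T = 1 + X.
Mole fractions y_i = n_i/n_T; K = p_A1^2 / (p_A2) with p_i = y_i·P.
Substituting and setting equal to 0.657 bar gives a polynomial in X; the root in (0,1) is X = 0.208.
Then n_A2 = 0.792, n_T = 1.21, so y_A2 = 0.655.

y_A2 = 0.655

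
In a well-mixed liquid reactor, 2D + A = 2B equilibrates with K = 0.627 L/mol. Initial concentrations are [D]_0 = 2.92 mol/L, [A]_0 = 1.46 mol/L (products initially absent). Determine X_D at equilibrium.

X = 0.421

Let X = conversion of D; extent ξ = 2.92X/2 mol/L.
Concentrations: [D] = 2.92 − 2.92X; [A] = 1.46 − 1.46X; [B] = 2.92X.
K = [B]^2 / ([D]^2 [A]).
Setting equal to 0.627 and solving for X on (0,1) gives X = 0.421.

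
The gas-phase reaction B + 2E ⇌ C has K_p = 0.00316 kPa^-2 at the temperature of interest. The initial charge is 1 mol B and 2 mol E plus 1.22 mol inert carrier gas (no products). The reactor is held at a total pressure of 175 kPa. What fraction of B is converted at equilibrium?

X = 0.757

Basis: 1 mol B initially; let X = conversion of B. Extent ξ = X.
Mole table: n_B = 1 − X; n_E = 2 − 2X; n_C = X; n_I = 1.22 (inert).
Summing: n_T = 4.22 − 2X.
Mole fractions y_i = n_i/n_T; K_p = p_C / (p_B p_E^2) with p_i = y_i·P.
Setting this equal to 0.00316 kPa^-2 and taking the physical root (0 < X < 1) gives X = 0.757.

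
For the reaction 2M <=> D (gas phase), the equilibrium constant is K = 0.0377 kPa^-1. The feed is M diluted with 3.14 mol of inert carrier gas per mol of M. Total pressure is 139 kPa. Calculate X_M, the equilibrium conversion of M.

Let X = conversion of M (basis 1 mol M); extent of reaction ξ = 0.5X.
At extent ξ: n_M = 1 − X; n_D = 0.5X; n_I = 3.14 (inert).
Total moles n_T = 4.14 − 0.5X.
y_i = n_i/n_T, p_i = y_i·P. K = p_D / (p_M^2).
This yields a degree-2 equation in X; solving on (0,1), X = 0.550.

X = 0.550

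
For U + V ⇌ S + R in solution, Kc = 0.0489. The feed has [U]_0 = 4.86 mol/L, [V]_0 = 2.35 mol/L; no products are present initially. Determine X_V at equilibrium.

Let X = conversion of V; extent ξ = 2.35·X mol/L.
Concentrations: [U] = 4.86 − 2.35X; [V] = 2.35 − 2.35X; [S] = 2.35X; [R] = 2.35X.
Kc = [S] [R] / ([U] [V]).
This equals 0.0489 at X = 0.257 (the root in 0 < X < 1).

X = 0.257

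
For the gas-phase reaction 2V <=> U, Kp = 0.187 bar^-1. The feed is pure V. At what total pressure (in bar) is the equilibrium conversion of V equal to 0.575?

Basis: 1 mol V initially; let X = conversion of V. Extent ξ = 0.5X.
Moles: n_V = 1 − X; n_U = 0.5X.
Total moles n_T = 1 − 0.5X.
Kp = p_U / (p_V^2) with p_i = (n_i/n_T)·P.
At X = 0.575: the mole-fraction product g(X) = Π y_i^ν_i = 1.134. Since Kp = g(X)·P^{-1}, P = (g/Kp)^(1/1) = (1.134/0.187)^(1/1) = 6.06 bar.

P = 6.06 bar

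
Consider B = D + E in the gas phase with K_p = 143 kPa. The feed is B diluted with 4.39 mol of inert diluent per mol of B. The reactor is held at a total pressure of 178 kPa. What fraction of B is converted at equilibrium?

X = 0.854

Let X = conversion of B (basis 1 mol B); extent of reaction ξ = X.
Species balance: n_B = 1 − X; n_D = X; n_E = X; n_I = 4.39 (inert).
n_T = Σnᵢ = 5.39 + X.
Mole fractions y_i = n_i/n_T; K_p = p_D p_E / (p_B) with p_i = y_i·P.
Equating to 143 kPa and solving on 0 < X < 1: X = 0.854.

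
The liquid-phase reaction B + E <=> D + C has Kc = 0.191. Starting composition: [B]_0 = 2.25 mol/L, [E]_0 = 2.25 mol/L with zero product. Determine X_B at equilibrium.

Let X = conversion of B; extent ξ = 2.25·X mol/L.
Concentrations: [B] = 2.25 − 2.25X; [E] = 2.25 − 2.25X; [D] = 2.25X; [C] = 2.25X.
Kc = [D] [C] / ([B] [E]).
Equating to 0.191: the physical root is X = 0.304.

X = 0.304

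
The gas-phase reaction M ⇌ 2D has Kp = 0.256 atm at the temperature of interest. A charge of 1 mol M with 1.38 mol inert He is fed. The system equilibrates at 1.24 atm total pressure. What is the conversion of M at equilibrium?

Take 1 mol M as basis and let X be its fractional conversion, so ξ = X.
Species balance: n_M = 1 − X; n_D = 2X; n_I = 1.38 (inert).
n_T = Σnᵢ = 2.38 + X.
With p_i = (n_i/n_T)P, Kp = p_D^2 / (p_M).
Setting this equal to 0.256 atm and taking the physical root (0 < X < 1) gives X = 0.310.

X = 0.310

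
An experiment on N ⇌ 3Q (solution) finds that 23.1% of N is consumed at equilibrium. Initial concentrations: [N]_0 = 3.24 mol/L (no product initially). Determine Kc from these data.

Kc = 4.54 (mol/L)^2

Let X = conversion of N.
Concentrations: [N] = 3.24 − 3.24X; [Q] = 9.72X.
At X = 0.231: [N] = 2.49, [Q] = 2.25.
Kc = [Q]^3 / ([N]) = 4.54 (mol/L)^2.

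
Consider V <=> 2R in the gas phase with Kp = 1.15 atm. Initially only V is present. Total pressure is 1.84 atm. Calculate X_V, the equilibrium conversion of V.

X = 0.368

Let X = conversion of V (basis 1 mol V); extent of reaction ξ = X.
Moles: n_V = 1 − X; n_R = 2X.
n_T = Σnᵢ = 1 + X.
Mole fractions y_i = n_i/n_T; Kp = p_R^2 / (p_V) with p_i = y_i·P.
Substituting and setting equal to 1.15 atm gives a polynomial in X; the root in (0,1) is X = 0.368.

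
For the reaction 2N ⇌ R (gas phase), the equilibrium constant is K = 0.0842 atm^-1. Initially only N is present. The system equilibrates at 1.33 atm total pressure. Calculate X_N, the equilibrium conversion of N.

X = 0.169

Let X = conversion of N (basis 1 mol N); extent of reaction ξ = 0.5X.
Moles: n_N = 1 − X; n_R = 0.5X.
n_T = Σnᵢ = 1 − 0.5X.
y_i = n_i/n_T, p_i = y_i·P. K = p_R / (p_N^2).
This yields a degree-2 equation in X; solving on (0,1), X = 0.169.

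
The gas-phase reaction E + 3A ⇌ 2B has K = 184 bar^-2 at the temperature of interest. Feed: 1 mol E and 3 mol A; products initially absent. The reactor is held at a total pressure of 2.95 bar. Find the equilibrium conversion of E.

X = 0.863

Basis: 1 mol E initially; let X = conversion of E. Extent ξ = X.
Mole table: n_E = 1 − X; n_A = 3 − 3X; n_B = 2X.
Summing: n_T = 4 − 2X.
y_i = n_i/n_T, p_i = y_i·P. K = p_B^2 / (p_E p_A^3).
Equating to 184 bar^-2 and solving on 0 < X < 1: X = 0.863.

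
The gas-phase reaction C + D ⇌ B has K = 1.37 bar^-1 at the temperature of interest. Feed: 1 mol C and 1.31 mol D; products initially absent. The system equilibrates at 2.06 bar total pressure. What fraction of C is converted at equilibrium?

X = 0.549

Let X = conversion of C (basis 1 mol C); extent of reaction ξ = X.
Moles: n_C = 1 − X; n_D = 1.31 − X; n_B = X.
Total moles n_T = 2.31 − X.
Mole fractions y_i = n_i/n_T; K = p_B / (p_C p_D) with p_i = y_i·P.
Setting this equal to 1.37 bar^-1 and taking the physical root (0 < X < 1) gives X = 0.549.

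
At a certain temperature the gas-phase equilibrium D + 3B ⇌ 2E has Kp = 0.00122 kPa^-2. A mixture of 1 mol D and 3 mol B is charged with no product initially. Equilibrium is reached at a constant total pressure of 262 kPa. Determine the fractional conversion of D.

Let X = conversion of D (basis 1 mol D); extent of reaction ξ = X.
Species balance: n_D = 1 − X; n_B = 3 − 3X; n_E = 2X.
Total moles n_T = 4 − 2X.
Mole fractions y_i = n_i/n_T; Kp = p_E^2 / (p_D p_B^3) with p_i = y_i·P.
Substituting and setting equal to 0.00122 kPa^-2 gives a polynomial in X; the root in (0,1) is X = 0.721.

X = 0.721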